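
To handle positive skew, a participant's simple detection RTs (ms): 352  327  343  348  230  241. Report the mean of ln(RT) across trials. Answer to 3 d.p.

ln(RT): 5.8636, 5.7900, 5.8377, 5.8522, 5.4381, 5.4848
Σ ln(RT) = 34.2664
Mean = 34.2664/6 = 5.71107

5.711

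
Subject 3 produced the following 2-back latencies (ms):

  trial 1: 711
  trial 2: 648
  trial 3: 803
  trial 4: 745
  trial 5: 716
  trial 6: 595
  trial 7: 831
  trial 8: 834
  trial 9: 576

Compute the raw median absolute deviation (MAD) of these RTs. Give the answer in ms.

Sorted: 576, 595, 648, 711, 716, 745, 803, 831, 834 → median = 716
|x − 716|: 5, 68, 87, 29, 0, 121, 115, 118, 140
Sorted deviations: 0, 5, 29, 68, 87, 115, 118, 121, 140 → MAD = 87

87 ms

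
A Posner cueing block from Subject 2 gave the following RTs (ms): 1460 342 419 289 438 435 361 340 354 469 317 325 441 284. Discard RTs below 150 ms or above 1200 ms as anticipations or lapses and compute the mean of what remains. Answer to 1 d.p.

370.3 ms

Excluded: 1460
Retained (n=13): Σ = 4814
Mean = 4814/13 = 370.3077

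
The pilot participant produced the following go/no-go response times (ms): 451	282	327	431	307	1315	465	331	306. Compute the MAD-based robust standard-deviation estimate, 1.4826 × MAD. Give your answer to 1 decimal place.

72.6 ms

Sorted: 282, 306, 307, 327, 331, 431, 451, 465, 1315 → median = 331
|x − 331| sorted: 0, 4, 24, 25, 49, 100, 120, 134, 984 → MAD = 49
Robust SD ≈ 1.4826 × 49 = 72.647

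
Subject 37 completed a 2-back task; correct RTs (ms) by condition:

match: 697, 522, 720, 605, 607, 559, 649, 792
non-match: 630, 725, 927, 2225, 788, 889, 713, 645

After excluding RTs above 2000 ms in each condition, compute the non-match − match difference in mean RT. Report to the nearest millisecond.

116 ms

non-match: exclude 2225
M(match) = 5151/8 = 643.875
M(non-match) = 5317/7 = 759.571
Difference = 759.571 − 643.875 = 115.696 ms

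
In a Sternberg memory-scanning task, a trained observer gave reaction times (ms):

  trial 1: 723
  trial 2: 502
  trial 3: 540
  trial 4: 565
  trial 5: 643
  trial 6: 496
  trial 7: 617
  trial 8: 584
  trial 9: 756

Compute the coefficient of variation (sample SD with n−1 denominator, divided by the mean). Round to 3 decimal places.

0.152

n = 9, Σ = 5426, M = 602.8889
Σ(x−M)² = 67028.889; s = √(67028.889/8) = 91.5348
CV = 91.5348 / 602.8889 = 0.15183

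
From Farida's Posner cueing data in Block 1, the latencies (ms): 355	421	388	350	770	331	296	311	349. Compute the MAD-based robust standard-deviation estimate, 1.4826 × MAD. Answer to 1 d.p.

Sorted: 296, 311, 331, 349, 350, 355, 388, 421, 770 → median = 350
|x − 350| sorted: 0, 1, 5, 19, 38, 39, 54, 71, 420 → MAD = 38
Robust SD ≈ 1.4826 × 38 = 56.339

56.3 ms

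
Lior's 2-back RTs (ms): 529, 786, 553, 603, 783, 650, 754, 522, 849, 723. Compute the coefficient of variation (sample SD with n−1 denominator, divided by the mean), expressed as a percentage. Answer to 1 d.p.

n = 10, Σ = 6752, M = 675.2000
Σ(x−M)² = 128223.600; s = √(128223.600/9) = 119.3611
CV = 119.3611 / 675.2000 = 0.17678 = 17.678%

17.7%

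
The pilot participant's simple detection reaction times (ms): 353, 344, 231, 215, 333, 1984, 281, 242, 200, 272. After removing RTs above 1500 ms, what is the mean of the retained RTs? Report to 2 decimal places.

274.56 ms

Excluded: 1984
Retained (n=9): Σ = 2471
Mean = 2471/9 = 274.5556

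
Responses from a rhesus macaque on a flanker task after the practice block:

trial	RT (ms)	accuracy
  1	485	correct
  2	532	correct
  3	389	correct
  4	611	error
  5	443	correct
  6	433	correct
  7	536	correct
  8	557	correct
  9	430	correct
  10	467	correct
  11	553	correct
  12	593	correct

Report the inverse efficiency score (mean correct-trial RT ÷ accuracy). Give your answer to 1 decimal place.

Correct trials (n=11): 485, 532, 389, 443, 433, 536, 557, 430, 467, 553, 593
Mean correct RT = 5418/11 = 492.5455 ms
Proportion correct = 11/12
IES = 492.5455 / (11/12) = 537.322 ms

537.3 ms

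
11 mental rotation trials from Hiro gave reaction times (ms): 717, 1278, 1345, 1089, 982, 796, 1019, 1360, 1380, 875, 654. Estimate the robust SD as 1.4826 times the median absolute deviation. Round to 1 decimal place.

Sorted: 654, 717, 796, 875, 982, 1019, 1089, 1278, 1345, 1360, 1380 → median = 1019
|x − 1019| sorted: 0, 37, 70, 144, 223, 259, 302, 326, 341, 361, 365 → MAD = 259
Robust SD ≈ 1.4826 × 259 = 383.993

384.0 ms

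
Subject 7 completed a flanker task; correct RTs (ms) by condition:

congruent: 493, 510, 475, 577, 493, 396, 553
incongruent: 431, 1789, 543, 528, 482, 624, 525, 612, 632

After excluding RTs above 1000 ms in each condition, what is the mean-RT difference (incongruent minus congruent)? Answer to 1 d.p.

47.6 ms

incongruent: exclude 1789
M(congruent) = 3497/7 = 499.571
M(incongruent) = 4377/8 = 547.125
Difference = 547.125 − 499.571 = 47.554 ms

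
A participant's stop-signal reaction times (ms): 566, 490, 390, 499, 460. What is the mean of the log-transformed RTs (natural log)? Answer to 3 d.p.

6.169

ln(RT): 6.3386, 6.1944, 5.9661, 6.2126, 6.1312
Σ ln(RT) = 30.8430
Mean = 30.8430/5 = 6.16860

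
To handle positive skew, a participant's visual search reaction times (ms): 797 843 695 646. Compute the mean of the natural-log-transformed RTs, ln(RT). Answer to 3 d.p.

ln(RT): 6.6809, 6.7370, 6.5439, 6.4708
Σ ln(RT) = 26.4325
Mean = 26.4325/4 = 6.60813

6.608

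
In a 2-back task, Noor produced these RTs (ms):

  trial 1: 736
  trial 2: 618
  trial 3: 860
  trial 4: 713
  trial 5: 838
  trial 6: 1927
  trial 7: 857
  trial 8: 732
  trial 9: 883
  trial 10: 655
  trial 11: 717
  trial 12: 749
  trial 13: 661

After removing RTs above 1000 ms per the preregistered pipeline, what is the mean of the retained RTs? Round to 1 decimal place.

Excluded: 1927
Retained (n=12): Σ = 9019
Mean = 9019/12 = 751.5833

751.6 ms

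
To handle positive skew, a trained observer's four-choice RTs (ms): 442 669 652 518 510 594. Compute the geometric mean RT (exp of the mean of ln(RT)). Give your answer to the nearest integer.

ln(RT): 6.0913, 6.5058, 6.4800, 6.2500, 6.2344, 6.3869
Mean ln(RT) = 37.9484/6 = 6.32473
Geometric mean = exp(6.32473) = 558.21 ms

558 ms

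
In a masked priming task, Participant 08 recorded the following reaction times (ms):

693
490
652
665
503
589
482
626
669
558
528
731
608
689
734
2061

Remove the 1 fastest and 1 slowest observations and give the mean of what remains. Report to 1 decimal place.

Sorted: 482, 490, 503, 528, 558, 589, 608, 626, 652, 665, 669, 689, 693, 731, 734, 2061
Drop lowest 1 (482) and highest 1 (2061)
Remaining (n=14): Σ = 8735, mean = 8735/14 = 623.929

623.9 ms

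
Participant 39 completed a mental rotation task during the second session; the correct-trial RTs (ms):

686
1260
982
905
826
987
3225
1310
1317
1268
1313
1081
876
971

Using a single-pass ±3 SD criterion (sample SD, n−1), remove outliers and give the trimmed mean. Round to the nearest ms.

n = 14, ΣRT = 17007, M = 1214.786
Σ(x−M)² = 4899914.36; s = √(4899914.36/13) = 613.935
Cutoffs: 1214.786 ± 3·613.935 → [-627.0, 3056.6]
Outside: 3225 → excluded.
Retained (n=13): Σ = 13782, mean = 13782/13 = 1060.154

1060 ms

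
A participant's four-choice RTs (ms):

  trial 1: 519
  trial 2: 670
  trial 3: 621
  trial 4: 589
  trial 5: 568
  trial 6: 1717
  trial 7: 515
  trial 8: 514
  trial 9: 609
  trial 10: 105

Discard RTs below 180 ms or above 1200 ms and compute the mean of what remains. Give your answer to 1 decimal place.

575.6 ms

Excluded: 105, 1717
Retained (n=8): Σ = 4605
Mean = 4605/8 = 575.6250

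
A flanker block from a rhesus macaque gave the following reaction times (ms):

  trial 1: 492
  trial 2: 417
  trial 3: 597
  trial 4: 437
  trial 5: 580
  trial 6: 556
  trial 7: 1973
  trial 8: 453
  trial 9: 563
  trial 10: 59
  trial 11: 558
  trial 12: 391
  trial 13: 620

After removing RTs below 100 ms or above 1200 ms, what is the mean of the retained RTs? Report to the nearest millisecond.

Excluded: 59, 1973
Retained (n=11): Σ = 5664
Mean = 5664/11 = 514.9091

515 ms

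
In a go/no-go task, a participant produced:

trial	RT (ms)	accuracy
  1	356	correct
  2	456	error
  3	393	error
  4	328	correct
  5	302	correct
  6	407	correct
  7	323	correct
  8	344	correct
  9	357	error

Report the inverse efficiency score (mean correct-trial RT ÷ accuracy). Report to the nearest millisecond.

Correct trials (n=6): 356, 328, 302, 407, 323, 344
Mean correct RT = 2060/6 = 343.3333 ms
Proportion correct = 6/9
IES = 343.3333 / (6/9) = 515.000 ms

515 ms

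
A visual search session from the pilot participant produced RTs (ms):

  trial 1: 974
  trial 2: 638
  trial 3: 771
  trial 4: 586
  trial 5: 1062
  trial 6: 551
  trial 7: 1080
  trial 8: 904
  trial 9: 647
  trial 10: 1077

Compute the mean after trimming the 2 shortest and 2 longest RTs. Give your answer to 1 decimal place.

Sorted: 551, 586, 638, 647, 771, 904, 974, 1062, 1077, 1080
Drop lowest 2 (551, 586) and highest 2 (1077, 1080)
Remaining (n=6): Σ = 4996, mean = 4996/6 = 832.667

832.7 ms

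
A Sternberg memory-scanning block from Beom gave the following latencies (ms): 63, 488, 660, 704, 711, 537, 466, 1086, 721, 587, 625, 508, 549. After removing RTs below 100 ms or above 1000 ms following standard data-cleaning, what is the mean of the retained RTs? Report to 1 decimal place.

Excluded: 63, 1086
Retained (n=11): Σ = 6556
Mean = 6556/11 = 596.0000

596.0 ms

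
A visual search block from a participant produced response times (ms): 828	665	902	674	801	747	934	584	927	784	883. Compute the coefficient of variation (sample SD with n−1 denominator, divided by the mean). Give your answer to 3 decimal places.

n = 11, Σ = 8729, M = 793.5455
Σ(x−M)² = 135526.727; s = √(135526.727/10) = 116.4159
CV = 116.4159 / 793.5455 = 0.14670

0.147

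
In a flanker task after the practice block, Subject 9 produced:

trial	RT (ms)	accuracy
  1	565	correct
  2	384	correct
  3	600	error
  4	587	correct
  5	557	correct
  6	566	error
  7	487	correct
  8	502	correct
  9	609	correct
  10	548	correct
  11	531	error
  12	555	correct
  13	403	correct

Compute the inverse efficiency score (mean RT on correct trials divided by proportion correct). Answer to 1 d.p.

Correct trials (n=10): 565, 384, 587, 557, 487, 502, 609, 548, 555, 403
Mean correct RT = 5197/10 = 519.7000 ms
Proportion correct = 10/13
IES = 519.7000 / (10/13) = 675.610 ms

675.6 ms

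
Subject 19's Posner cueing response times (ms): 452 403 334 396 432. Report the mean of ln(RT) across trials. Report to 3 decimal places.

ln(RT): 6.1137, 5.9989, 5.8111, 5.9814, 6.0684
Σ ln(RT) = 29.9736
Mean = 29.9736/5 = 5.99472

5.995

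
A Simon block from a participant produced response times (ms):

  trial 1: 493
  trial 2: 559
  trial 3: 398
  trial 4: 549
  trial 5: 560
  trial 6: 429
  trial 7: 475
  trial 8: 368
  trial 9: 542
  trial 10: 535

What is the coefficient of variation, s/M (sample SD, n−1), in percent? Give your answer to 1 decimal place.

14.4%

n = 10, Σ = 4908, M = 490.8000
Σ(x−M)² = 45167.600; s = √(45167.600/9) = 70.8422
CV = 70.8422 / 490.8000 = 0.14434 = 14.434%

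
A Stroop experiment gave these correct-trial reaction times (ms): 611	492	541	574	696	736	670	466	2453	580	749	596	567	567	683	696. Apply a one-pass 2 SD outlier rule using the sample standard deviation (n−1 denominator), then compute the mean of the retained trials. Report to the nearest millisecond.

n = 16, ΣRT = 11677, M = 729.812
Σ(x−M)² = 3271398.44; s = √(3271398.44/15) = 467.005
Cutoffs: 729.812 ± 2·467.005 → [-204.2, 1663.8]
Outside: 2453 → excluded.
Retained (n=15): Σ = 9224, mean = 9224/15 = 614.933

615 ms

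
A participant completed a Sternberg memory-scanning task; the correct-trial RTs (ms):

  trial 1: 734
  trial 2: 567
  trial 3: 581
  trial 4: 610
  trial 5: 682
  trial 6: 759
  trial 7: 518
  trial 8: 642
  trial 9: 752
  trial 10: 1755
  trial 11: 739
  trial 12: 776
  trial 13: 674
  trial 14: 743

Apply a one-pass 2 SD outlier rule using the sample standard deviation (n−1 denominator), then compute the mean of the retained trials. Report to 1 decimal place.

675.2 ms

n = 14, ΣRT = 10532, M = 752.286
Σ(x−M)² = 1168676.86; s = √(1168676.86/13) = 299.830
Cutoffs: 752.286 ± 2·299.830 → [152.6, 1351.9]
Outside: 1755 → excluded.
Retained (n=13): Σ = 8777, mean = 8777/13 = 675.154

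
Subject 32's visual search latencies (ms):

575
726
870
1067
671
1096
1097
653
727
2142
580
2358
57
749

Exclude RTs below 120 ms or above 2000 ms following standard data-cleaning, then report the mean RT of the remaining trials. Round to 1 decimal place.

801.0 ms

Excluded: 57, 2142, 2358
Retained (n=11): Σ = 8811
Mean = 8811/11 = 801.0000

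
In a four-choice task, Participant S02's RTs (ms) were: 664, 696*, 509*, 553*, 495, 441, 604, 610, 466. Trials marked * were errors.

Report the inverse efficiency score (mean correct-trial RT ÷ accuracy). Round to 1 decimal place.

Correct trials (n=6): 664, 495, 441, 604, 610, 466
Mean correct RT = 3280/6 = 546.6667 ms
Proportion correct = 6/9
IES = 546.6667 / (6/9) = 820.000 ms

820.0 ms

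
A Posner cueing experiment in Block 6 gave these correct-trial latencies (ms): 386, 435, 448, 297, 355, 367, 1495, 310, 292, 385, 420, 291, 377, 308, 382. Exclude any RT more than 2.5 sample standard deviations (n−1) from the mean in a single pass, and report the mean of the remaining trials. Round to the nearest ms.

n = 15, ΣRT = 6548, M = 436.533
Σ(x−M)² = 1238039.73; s = √(1238039.73/14) = 297.374
Cutoffs: 436.533 ± 2.5·297.374 → [-306.9, 1180.0]
Outside: 1495 → excluded.
Retained (n=14): Σ = 5053, mean = 5053/14 = 360.929

361 ms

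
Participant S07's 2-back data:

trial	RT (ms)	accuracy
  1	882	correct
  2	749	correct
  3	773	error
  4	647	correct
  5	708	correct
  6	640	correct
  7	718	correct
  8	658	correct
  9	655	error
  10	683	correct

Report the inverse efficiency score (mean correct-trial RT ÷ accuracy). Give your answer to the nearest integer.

888 ms

Correct trials (n=8): 882, 749, 647, 708, 640, 718, 658, 683
Mean correct RT = 5685/8 = 710.6250 ms
Proportion correct = 8/10
IES = 710.6250 / (8/10) = 888.281 ms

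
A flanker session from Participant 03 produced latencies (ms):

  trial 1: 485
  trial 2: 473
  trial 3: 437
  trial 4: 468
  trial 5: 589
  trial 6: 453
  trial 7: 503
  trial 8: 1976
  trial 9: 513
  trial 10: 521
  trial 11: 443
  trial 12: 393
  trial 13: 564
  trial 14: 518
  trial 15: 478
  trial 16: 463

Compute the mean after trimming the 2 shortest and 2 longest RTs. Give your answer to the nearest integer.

Sorted: 393, 437, 443, 453, 463, 468, 473, 478, 485, 503, 513, 518, 521, 564, 589, 1976
Drop lowest 2 (393, 437) and highest 2 (589, 1976)
Remaining (n=12): Σ = 5882, mean = 5882/12 = 490.167

490 ms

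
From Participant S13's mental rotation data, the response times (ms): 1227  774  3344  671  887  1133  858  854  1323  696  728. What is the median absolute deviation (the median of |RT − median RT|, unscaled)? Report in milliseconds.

162 ms

Sorted: 671, 696, 728, 774, 854, 858, 887, 1133, 1227, 1323, 3344 → median = 858
|x − 858|: 369, 84, 2486, 187, 29, 275, 0, 4, 465, 162, 130
Sorted deviations: 0, 4, 29, 84, 130, 162, 187, 275, 369, 465, 2486 → MAD = 162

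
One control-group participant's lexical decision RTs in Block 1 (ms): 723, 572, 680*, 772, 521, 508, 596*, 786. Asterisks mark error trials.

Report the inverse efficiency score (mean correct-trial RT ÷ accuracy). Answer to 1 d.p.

862.7 ms

Correct trials (n=6): 723, 572, 772, 521, 508, 786
Mean correct RT = 3882/6 = 647.0000 ms
Proportion correct = 6/8
IES = 647.0000 / (6/8) = 862.667 ms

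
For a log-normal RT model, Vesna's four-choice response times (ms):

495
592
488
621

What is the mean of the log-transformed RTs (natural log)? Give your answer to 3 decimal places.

6.302

ln(RT): 6.2046, 6.3835, 6.1903, 6.4313
Σ ln(RT) = 25.2097
Mean = 25.2097/4 = 6.30243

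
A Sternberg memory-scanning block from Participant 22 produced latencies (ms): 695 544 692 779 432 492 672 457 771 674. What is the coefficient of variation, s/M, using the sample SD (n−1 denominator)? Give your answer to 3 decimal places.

n = 10, Σ = 6208, M = 620.8000
Σ(x−M)² = 148577.600; s = √(148577.600/9) = 128.4859
CV = 128.4859 / 620.8000 = 0.20697

0.207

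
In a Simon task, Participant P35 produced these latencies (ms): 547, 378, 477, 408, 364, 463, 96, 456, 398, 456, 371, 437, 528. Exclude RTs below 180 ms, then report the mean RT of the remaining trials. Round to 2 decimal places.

440.25 ms

Excluded: 96
Retained (n=12): Σ = 5283
Mean = 5283/12 = 440.2500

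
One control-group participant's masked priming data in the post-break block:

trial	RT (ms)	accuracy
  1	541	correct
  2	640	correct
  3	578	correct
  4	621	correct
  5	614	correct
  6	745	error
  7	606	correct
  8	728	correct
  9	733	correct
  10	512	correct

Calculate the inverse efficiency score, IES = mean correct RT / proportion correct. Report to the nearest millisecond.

688 ms

Correct trials (n=9): 541, 640, 578, 621, 614, 606, 728, 733, 512
Mean correct RT = 5573/9 = 619.2222 ms
Proportion correct = 9/10
IES = 619.2222 / (9/10) = 688.025 ms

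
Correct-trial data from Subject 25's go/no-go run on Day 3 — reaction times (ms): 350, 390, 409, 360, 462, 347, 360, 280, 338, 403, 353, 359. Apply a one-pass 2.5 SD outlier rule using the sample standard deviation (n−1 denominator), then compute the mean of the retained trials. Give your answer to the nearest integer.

368 ms

n = 12, ΣRT = 4411, M = 367.583
Σ(x−M)² = 22066.92; s = √(22066.92/11) = 44.789
Cutoffs: 367.583 ± 2.5·44.789 → [255.6, 479.6]
No RTs fall outside the cutoffs; all 12 retained. Mean = 4411/12 = 367.583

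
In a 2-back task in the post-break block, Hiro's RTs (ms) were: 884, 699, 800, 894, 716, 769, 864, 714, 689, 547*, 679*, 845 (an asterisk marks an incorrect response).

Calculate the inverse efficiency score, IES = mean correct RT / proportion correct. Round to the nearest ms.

Correct trials (n=10): 884, 699, 800, 894, 716, 769, 864, 714, 689, 845
Mean correct RT = 7874/10 = 787.4000 ms
Proportion correct = 10/12
IES = 787.4000 / (10/12) = 944.880 ms

945 ms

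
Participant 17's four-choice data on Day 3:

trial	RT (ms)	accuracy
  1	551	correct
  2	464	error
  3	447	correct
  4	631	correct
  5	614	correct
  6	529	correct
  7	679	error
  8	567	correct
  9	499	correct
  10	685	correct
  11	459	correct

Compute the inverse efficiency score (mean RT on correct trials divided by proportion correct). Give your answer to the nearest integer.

677 ms

Correct trials (n=9): 551, 447, 631, 614, 529, 567, 499, 685, 459
Mean correct RT = 4982/9 = 553.5556 ms
Proportion correct = 9/11
IES = 553.5556 / (9/11) = 676.568 ms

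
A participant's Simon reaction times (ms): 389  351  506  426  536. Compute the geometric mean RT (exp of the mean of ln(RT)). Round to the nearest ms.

436 ms

ln(RT): 5.9636, 5.8608, 6.2265, 6.0544, 6.2841
Mean ln(RT) = 30.3895/5 = 6.07790
Geometric mean = exp(6.07790) = 436.11 ms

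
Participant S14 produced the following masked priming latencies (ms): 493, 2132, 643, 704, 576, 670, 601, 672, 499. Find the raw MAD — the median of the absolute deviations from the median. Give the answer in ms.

61 ms

Sorted: 493, 499, 576, 601, 643, 670, 672, 704, 2132 → median = 643
|x − 643|: 150, 1489, 0, 61, 67, 27, 42, 29, 144
Sorted deviations: 0, 27, 29, 42, 61, 67, 144, 150, 1489 → MAD = 61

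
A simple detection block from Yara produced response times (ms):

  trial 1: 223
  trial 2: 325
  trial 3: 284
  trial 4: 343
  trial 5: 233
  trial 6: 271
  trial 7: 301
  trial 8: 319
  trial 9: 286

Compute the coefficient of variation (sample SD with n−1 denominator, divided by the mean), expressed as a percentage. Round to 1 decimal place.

14.1%

n = 9, Σ = 2585, M = 287.2222
Σ(x−M)² = 13077.556; s = √(13077.556/8) = 40.4314
CV = 40.4314 / 287.2222 = 0.14077 = 14.077%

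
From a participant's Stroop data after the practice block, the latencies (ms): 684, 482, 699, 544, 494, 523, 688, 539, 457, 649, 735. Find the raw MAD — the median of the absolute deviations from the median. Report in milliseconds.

Sorted: 457, 482, 494, 523, 539, 544, 649, 684, 688, 699, 735 → median = 544
|x − 544|: 140, 62, 155, 0, 50, 21, 144, 5, 87, 105, 191
Sorted deviations: 0, 5, 21, 50, 62, 87, 105, 140, 144, 155, 191 → MAD = 87

87 ms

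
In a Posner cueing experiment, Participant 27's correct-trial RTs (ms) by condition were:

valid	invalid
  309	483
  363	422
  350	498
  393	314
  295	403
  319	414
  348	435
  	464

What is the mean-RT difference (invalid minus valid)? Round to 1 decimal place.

M(valid) = 2377/7 = 339.571
M(invalid) = 3433/8 = 429.125
Difference = 429.125 − 339.571 = 89.554 ms

89.6 ms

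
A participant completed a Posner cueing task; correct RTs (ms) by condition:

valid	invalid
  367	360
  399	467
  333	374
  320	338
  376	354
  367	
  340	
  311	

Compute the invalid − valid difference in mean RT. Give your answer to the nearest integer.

27 ms

M(valid) = 2813/8 = 351.625
M(invalid) = 1893/5 = 378.600
Difference = 378.600 − 351.625 = 26.975 ms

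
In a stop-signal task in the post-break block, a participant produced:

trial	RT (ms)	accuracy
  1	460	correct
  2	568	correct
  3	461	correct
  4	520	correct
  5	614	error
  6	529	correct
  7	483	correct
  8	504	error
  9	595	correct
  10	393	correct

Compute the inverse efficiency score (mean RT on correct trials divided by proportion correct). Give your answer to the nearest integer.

626 ms

Correct trials (n=8): 460, 568, 461, 520, 529, 483, 595, 393
Mean correct RT = 4009/8 = 501.1250 ms
Proportion correct = 8/10
IES = 501.1250 / (8/10) = 626.406 ms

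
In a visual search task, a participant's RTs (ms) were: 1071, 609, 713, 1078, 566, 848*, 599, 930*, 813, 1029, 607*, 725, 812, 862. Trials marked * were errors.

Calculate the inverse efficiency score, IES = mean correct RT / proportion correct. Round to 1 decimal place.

Correct trials (n=11): 1071, 609, 713, 1078, 566, 599, 813, 1029, 725, 812, 862
Mean correct RT = 8877/11 = 807.0000 ms
Proportion correct = 11/14
IES = 807.0000 / (11/14) = 1027.091 ms

1027.1 ms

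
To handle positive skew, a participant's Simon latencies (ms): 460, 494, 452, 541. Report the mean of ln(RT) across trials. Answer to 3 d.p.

ln(RT): 6.1312, 6.2025, 6.1137, 6.2934
Σ ln(RT) = 24.7409
Mean = 24.7409/4 = 6.18522

6.185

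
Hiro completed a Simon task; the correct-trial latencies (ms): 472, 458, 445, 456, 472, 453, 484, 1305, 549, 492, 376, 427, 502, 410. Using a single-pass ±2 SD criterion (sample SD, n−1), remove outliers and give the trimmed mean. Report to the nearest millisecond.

n = 14, ΣRT = 7301, M = 521.500
Σ(x−M)² = 683585.50; s = √(683585.50/13) = 229.311
Cutoffs: 521.500 ± 2·229.311 → [62.9, 980.1]
Outside: 1305 → excluded.
Retained (n=13): Σ = 5996, mean = 5996/13 = 461.231

461 ms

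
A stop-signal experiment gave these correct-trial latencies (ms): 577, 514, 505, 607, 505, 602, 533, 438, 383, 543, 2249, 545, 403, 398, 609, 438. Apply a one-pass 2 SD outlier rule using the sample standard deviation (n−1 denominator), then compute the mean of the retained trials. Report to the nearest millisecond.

507 ms

n = 16, ΣRT = 9849, M = 615.562
Σ(x−M)² = 2931387.94; s = √(2931387.94/15) = 442.070
Cutoffs: 615.562 ± 2·442.070 → [-268.6, 1499.7]
Outside: 2249 → excluded.
Retained (n=15): Σ = 7600, mean = 7600/15 = 506.667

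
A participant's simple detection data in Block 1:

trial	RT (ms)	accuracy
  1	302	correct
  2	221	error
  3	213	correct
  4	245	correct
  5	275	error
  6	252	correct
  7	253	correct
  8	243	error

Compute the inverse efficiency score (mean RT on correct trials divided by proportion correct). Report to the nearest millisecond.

Correct trials (n=5): 302, 213, 245, 252, 253
Mean correct RT = 1265/5 = 253.0000 ms
Proportion correct = 5/8
IES = 253.0000 / (5/8) = 404.800 ms

405 ms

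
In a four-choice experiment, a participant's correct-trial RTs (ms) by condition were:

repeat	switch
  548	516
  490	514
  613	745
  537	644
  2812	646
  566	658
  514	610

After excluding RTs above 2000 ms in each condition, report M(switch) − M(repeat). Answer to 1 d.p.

74.3 ms

repeat: exclude 2812
M(repeat) = 3268/6 = 544.667
M(switch) = 4333/7 = 619.000
Difference = 619.000 − 544.667 = 74.333 ms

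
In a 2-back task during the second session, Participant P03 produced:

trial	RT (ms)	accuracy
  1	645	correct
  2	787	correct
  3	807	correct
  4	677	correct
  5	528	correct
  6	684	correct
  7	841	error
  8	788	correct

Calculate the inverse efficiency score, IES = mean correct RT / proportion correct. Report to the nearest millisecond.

803 ms

Correct trials (n=7): 645, 787, 807, 677, 528, 684, 788
Mean correct RT = 4916/7 = 702.2857 ms
Proportion correct = 7/8
IES = 702.2857 / (7/8) = 802.612 ms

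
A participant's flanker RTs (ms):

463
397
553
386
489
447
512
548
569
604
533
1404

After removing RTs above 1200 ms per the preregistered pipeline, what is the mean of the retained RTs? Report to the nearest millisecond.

500 ms

Excluded: 1404
Retained (n=11): Σ = 5501
Mean = 5501/11 = 500.0909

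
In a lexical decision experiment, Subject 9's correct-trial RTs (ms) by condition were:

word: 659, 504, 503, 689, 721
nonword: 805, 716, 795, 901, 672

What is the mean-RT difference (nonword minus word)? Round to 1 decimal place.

M(word) = 3076/5 = 615.200
M(nonword) = 3889/5 = 777.800
Difference = 777.800 − 615.200 = 162.600 ms

162.6 ms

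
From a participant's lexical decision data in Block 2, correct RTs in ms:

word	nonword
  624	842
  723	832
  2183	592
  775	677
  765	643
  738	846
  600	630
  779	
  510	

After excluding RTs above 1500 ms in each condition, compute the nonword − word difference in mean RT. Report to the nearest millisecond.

34 ms

word: exclude 2183
M(word) = 5514/8 = 689.250
M(nonword) = 5062/7 = 723.143
Difference = 723.143 − 689.250 = 33.893 ms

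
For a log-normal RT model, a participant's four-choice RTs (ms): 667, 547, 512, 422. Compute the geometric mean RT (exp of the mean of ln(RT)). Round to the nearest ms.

530 ms

ln(RT): 6.5028, 6.3044, 6.2383, 6.0450
Mean ln(RT) = 25.0906/4 = 6.27264
Geometric mean = exp(6.27264) = 529.88 ms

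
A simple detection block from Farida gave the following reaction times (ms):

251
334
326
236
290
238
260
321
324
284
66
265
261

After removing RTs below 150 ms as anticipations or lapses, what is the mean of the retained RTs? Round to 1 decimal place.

Excluded: 66
Retained (n=12): Σ = 3390
Mean = 3390/12 = 282.5000

282.5 ms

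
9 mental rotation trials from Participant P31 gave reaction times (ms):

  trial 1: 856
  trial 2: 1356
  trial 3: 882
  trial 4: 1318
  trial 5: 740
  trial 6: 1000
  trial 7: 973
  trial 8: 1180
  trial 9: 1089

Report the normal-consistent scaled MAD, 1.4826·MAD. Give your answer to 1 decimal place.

213.5 ms

Sorted: 740, 856, 882, 973, 1000, 1089, 1180, 1318, 1356 → median = 1000
|x − 1000| sorted: 0, 27, 89, 118, 144, 180, 260, 318, 356 → MAD = 144
Robust SD ≈ 1.4826 × 144 = 213.494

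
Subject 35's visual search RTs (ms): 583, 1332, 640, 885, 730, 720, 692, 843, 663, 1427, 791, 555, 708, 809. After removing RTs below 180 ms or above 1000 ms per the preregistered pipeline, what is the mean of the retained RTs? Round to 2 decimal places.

718.25 ms

Excluded: 1332, 1427
Retained (n=12): Σ = 8619
Mean = 8619/12 = 718.2500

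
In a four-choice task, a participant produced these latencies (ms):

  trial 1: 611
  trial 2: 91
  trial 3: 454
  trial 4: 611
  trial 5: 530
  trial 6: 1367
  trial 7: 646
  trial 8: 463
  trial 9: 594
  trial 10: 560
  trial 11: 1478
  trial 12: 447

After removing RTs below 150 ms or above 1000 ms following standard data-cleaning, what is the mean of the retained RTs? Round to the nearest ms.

Excluded: 91, 1367, 1478
Retained (n=9): Σ = 4916
Mean = 4916/9 = 546.2222

546 ms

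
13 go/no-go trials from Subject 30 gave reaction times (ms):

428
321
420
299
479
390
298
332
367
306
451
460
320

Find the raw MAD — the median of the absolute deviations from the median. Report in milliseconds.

Sorted: 298, 299, 306, 320, 321, 332, 367, 390, 420, 428, 451, 460, 479 → median = 367
|x − 367|: 61, 46, 53, 68, 112, 23, 69, 35, 0, 61, 84, 93, 47
Sorted deviations: 0, 23, 35, 46, 47, 53, 61, 61, 68, 69, 84, 93, 112 → MAD = 61

61 ms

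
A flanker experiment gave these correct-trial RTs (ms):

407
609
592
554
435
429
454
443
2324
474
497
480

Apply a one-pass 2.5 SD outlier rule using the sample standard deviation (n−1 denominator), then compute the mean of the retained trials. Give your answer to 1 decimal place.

n = 12, ΣRT = 7698, M = 641.500
Σ(x−M)² = 3134335.00; s = √(3134335.00/11) = 533.797
Cutoffs: 641.500 ± 2.5·533.797 → [-693.0, 1976.0]
Outside: 2324 → excluded.
Retained (n=11): Σ = 5374, mean = 5374/11 = 488.545

488.5 ms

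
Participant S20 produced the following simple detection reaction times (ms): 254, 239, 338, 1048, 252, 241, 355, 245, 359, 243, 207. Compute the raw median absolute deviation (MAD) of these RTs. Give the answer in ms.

13 ms

Sorted: 207, 239, 241, 243, 245, 252, 254, 338, 355, 359, 1048 → median = 252
|x − 252|: 2, 13, 86, 796, 0, 11, 103, 7, 107, 9, 45
Sorted deviations: 0, 2, 7, 9, 11, 13, 45, 86, 103, 107, 796 → MAD = 13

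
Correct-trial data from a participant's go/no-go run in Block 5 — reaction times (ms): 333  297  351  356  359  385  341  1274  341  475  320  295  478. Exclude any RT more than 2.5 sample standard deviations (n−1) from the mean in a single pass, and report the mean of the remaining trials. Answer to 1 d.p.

n = 13, ΣRT = 5605, M = 431.154
Σ(x−M)² = 808695.69; s = √(808695.69/12) = 259.598
Cutoffs: 431.154 ± 2.5·259.598 → [-217.8, 1080.1]
Outside: 1274 → excluded.
Retained (n=12): Σ = 4331, mean = 4331/12 = 360.917

360.9 ms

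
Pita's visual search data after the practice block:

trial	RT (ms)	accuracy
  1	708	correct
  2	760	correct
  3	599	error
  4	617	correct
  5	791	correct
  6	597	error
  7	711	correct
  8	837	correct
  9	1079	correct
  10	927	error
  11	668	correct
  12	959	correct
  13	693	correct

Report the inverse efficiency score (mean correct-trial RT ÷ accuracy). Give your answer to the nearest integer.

Correct trials (n=10): 708, 760, 617, 791, 711, 837, 1079, 668, 959, 693
Mean correct RT = 7823/10 = 782.3000 ms
Proportion correct = 10/13
IES = 782.3000 / (10/13) = 1016.990 ms

1017 ms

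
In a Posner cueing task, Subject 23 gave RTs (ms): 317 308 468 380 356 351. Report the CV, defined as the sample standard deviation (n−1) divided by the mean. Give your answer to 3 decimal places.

n = 6, Σ = 2180, M = 363.3333
Σ(x−M)² = 16647.333; s = √(16647.333/5) = 57.7015
CV = 57.7015 / 363.3333 = 0.15881

0.159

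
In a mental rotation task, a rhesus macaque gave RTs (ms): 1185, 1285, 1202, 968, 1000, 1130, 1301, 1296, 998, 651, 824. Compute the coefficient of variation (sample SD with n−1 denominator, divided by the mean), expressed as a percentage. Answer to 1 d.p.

19.5%

n = 11, Σ = 11840, M = 1076.3636
Σ(x−M)² = 441030.545; s = √(441030.545/10) = 210.0073
CV = 210.0073 / 1076.3636 = 0.19511 = 19.511%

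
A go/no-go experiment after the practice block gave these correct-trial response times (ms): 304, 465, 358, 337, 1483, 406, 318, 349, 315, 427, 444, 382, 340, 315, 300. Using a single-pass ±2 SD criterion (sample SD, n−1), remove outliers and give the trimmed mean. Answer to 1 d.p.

361.4 ms

n = 15, ΣRT = 6543, M = 436.200
Σ(x−M)² = 1212806.40; s = √(1212806.40/14) = 294.328
Cutoffs: 436.200 ± 2·294.328 → [-152.5, 1024.9]
Outside: 1483 → excluded.
Retained (n=14): Σ = 5060, mean = 5060/14 = 361.429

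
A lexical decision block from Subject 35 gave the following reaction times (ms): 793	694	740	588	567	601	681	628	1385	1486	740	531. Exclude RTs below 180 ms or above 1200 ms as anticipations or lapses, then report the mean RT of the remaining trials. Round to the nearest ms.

Excluded: 1385, 1486
Retained (n=10): Σ = 6563
Mean = 6563/10 = 656.3000

656 ms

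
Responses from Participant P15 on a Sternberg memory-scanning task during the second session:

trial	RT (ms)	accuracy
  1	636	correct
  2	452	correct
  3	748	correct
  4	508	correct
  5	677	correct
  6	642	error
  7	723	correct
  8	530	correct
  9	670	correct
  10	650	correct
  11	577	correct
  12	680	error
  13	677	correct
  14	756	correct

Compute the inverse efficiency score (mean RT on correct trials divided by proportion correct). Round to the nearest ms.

Correct trials (n=12): 636, 452, 748, 508, 677, 723, 530, 670, 650, 577, 677, 756
Mean correct RT = 7604/12 = 633.6667 ms
Proportion correct = 12/14
IES = 633.6667 / (12/14) = 739.278 ms

739 ms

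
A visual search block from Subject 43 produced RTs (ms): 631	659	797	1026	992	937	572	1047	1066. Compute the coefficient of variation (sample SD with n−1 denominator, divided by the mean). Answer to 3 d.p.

0.229

n = 9, Σ = 7727, M = 858.5556
Σ(x−M)² = 308050.222; s = √(308050.222/8) = 196.2302
CV = 196.2302 / 858.5556 = 0.22856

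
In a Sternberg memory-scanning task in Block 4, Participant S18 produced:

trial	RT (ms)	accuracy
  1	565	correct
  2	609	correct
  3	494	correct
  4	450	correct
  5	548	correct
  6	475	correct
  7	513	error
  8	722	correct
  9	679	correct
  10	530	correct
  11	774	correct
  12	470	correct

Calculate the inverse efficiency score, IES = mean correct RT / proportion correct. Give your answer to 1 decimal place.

626.4 ms

Correct trials (n=11): 565, 609, 494, 450, 548, 475, 722, 679, 530, 774, 470
Mean correct RT = 6316/11 = 574.1818 ms
Proportion correct = 11/12
IES = 574.1818 / (11/12) = 626.380 ms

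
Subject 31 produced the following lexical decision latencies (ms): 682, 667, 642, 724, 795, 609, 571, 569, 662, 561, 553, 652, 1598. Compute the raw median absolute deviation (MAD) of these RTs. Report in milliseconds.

72 ms

Sorted: 553, 561, 569, 571, 609, 642, 652, 662, 667, 682, 724, 795, 1598 → median = 652
|x − 652|: 30, 15, 10, 72, 143, 43, 81, 83, 10, 91, 99, 0, 946
Sorted deviations: 0, 10, 10, 15, 30, 43, 72, 81, 83, 91, 99, 143, 946 → MAD = 72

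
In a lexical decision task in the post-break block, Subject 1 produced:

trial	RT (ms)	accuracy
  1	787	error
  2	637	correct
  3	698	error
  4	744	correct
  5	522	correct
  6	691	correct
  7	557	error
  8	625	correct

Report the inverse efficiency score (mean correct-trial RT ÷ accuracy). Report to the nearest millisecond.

Correct trials (n=5): 637, 744, 522, 691, 625
Mean correct RT = 3219/5 = 643.8000 ms
Proportion correct = 5/8
IES = 643.8000 / (5/8) = 1030.080 ms

1030 ms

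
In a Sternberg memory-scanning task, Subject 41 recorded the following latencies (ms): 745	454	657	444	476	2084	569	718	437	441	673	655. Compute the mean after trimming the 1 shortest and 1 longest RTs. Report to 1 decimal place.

583.2 ms

Sorted: 437, 441, 444, 454, 476, 569, 655, 657, 673, 718, 745, 2084
Drop lowest 1 (437) and highest 1 (2084)
Remaining (n=10): Σ = 5832, mean = 5832/10 = 583.200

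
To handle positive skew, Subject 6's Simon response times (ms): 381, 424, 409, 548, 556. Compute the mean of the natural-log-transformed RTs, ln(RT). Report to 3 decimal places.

6.127

ln(RT): 5.9428, 6.0497, 6.0137, 6.3063, 6.3208
Σ ln(RT) = 30.6333
Mean = 30.6333/5 = 6.12666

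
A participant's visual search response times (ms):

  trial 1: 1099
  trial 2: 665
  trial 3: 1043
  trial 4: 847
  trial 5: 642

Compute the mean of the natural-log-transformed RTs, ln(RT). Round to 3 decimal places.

6.732

ln(RT): 7.0022, 6.4998, 6.9499, 6.7417, 6.4646
Σ ln(RT) = 33.6581
Mean = 33.6581/5 = 6.73162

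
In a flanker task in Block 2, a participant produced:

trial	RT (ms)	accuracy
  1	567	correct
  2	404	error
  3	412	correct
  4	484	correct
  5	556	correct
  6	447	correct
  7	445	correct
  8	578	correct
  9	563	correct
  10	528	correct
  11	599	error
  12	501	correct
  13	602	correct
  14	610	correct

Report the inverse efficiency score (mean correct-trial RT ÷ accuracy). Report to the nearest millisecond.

612 ms

Correct trials (n=12): 567, 412, 484, 556, 447, 445, 578, 563, 528, 501, 602, 610
Mean correct RT = 6293/12 = 524.4167 ms
Proportion correct = 12/14
IES = 524.4167 / (12/14) = 611.819 ms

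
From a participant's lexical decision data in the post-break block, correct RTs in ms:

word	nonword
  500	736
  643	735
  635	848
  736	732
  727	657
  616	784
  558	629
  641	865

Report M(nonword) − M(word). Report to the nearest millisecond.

116 ms

M(word) = 5056/8 = 632.000
M(nonword) = 5986/8 = 748.250
Difference = 748.250 − 632.000 = 116.250 ms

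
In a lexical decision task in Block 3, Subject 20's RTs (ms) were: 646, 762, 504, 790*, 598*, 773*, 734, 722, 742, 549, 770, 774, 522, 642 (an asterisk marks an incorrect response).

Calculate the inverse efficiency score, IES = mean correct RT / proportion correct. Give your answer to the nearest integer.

852 ms

Correct trials (n=11): 646, 762, 504, 734, 722, 742, 549, 770, 774, 522, 642
Mean correct RT = 7367/11 = 669.7273 ms
Proportion correct = 11/14
IES = 669.7273 / (11/14) = 852.380 ms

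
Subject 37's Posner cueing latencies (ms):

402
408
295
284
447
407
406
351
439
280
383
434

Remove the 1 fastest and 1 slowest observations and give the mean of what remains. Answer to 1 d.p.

380.9 ms

Sorted: 280, 284, 295, 351, 383, 402, 406, 407, 408, 434, 439, 447
Drop lowest 1 (280) and highest 1 (447)
Remaining (n=10): Σ = 3809, mean = 3809/10 = 380.900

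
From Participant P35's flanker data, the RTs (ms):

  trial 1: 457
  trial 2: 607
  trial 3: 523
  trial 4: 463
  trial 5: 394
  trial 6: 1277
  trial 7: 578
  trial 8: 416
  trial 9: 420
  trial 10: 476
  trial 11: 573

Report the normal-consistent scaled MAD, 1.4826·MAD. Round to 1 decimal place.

89.0 ms

Sorted: 394, 416, 420, 457, 463, 476, 523, 573, 578, 607, 1277 → median = 476
|x − 476| sorted: 0, 13, 19, 47, 56, 60, 82, 97, 102, 131, 801 → MAD = 60
Robust SD ≈ 1.4826 × 60 = 88.956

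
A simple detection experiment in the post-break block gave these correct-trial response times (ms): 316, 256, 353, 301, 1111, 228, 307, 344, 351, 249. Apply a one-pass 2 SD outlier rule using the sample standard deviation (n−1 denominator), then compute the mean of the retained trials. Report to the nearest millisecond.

n = 10, ΣRT = 3816, M = 381.600
Σ(x−M)² = 608508.40; s = √(608508.40/9) = 260.023
Cutoffs: 381.600 ± 2·260.023 → [-138.4, 901.6]
Outside: 1111 → excluded.
Retained (n=9): Σ = 2705, mean = 2705/9 = 300.556

301 ms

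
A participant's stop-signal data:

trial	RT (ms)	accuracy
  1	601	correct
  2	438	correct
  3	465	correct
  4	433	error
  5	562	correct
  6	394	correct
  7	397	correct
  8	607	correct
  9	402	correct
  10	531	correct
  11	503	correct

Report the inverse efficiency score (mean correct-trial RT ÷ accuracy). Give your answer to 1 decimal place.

Correct trials (n=10): 601, 438, 465, 562, 394, 397, 607, 402, 531, 503
Mean correct RT = 4900/10 = 490.0000 ms
Proportion correct = 10/11
IES = 490.0000 / (10/11) = 539.000 ms

539.0 ms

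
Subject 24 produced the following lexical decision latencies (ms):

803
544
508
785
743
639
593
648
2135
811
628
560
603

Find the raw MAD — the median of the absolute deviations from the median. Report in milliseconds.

Sorted: 508, 544, 560, 593, 603, 628, 639, 648, 743, 785, 803, 811, 2135 → median = 639
|x − 639|: 164, 95, 131, 146, 104, 0, 46, 9, 1496, 172, 11, 79, 36
Sorted deviations: 0, 9, 11, 36, 46, 79, 95, 104, 131, 146, 164, 172, 1496 → MAD = 95

95 ms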